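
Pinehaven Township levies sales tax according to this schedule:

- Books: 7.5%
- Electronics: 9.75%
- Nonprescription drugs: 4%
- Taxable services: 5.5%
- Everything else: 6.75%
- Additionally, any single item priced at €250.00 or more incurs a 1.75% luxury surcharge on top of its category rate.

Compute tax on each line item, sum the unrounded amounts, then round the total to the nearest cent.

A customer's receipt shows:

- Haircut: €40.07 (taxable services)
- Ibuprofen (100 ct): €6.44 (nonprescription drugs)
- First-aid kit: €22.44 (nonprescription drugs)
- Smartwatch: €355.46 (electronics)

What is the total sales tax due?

Haircut €40.07: taxable services → 5.5% → €2.20385
Ibuprofen (100 ct) €6.44: nonprescription drugs → 4% → €0.2576
First-aid kit €22.44: nonprescription drugs → 4% → €0.8976
Smartwatch €355.46: electronics → 9.75% + 1.75% surcharge = 11.5% → €40.8779
Unrounded tax sum = €44.23695 → €44.24

€44.24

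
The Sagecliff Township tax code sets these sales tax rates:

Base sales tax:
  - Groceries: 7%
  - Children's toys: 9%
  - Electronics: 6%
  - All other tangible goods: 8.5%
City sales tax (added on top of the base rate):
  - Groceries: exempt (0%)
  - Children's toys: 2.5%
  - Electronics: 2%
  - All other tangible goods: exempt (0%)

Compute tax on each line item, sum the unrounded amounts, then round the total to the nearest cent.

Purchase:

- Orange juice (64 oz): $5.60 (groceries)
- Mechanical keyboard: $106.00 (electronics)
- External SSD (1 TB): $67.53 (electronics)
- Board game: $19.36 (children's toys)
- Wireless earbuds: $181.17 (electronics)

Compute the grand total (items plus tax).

Orange juice (64 oz) $5.60: groceries → 7% + 0% city = 7% → $0.392
Mechanical keyboard $106.00: electronics → 6% + 2% city = 8% → $8.48
External SSD (1 TB) $67.53: electronics → 6% + 2% city = 8% → $5.4024
Board game $19.36: children's toys → 9% + 2.5% city = 11.5% → $2.2264
Wireless earbuds $181.17: electronics → 6% + 2% city = 8% → $14.4936
Subtotal = $379.66; unrounded tax = $30.9944 → $30.99; total due = $410.65

$410.65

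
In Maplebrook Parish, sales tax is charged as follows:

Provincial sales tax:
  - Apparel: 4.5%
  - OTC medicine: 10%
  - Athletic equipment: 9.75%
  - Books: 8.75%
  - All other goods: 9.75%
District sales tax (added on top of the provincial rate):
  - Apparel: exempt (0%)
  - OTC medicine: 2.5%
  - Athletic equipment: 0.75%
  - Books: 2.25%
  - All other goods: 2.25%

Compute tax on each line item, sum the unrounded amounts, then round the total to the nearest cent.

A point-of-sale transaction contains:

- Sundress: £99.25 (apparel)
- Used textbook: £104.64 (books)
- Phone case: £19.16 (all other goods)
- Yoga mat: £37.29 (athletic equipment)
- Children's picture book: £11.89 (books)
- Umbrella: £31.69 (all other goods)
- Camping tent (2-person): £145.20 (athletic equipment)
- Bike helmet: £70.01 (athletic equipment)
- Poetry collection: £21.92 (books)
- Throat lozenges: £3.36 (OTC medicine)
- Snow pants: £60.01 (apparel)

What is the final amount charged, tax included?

£659.85

Sundress £99.25: apparel → 4.5% + 0% district = 4.5% → £4.46625
Used textbook £104.64: books → 8.75% + 2.25% district = 11% → £11.5104
Phone case £19.16: all other goods → 9.75% + 2.25% district = 12% → £2.2992
Yoga mat £37.29: athletic equipment → 9.75% + 0.75% district = 10.5% → £3.91545
Children's picture book £11.89: books → 8.75% + 2.25% district = 11% → £1.3079
Umbrella £31.69: all other goods → 9.75% + 2.25% district = 12% → £3.8028
Camping tent (2-person) £145.20: athletic equipment → 9.75% + 0.75% district = 10.5% → £15.246
Bike helmet £70.01: athletic equipment → 9.75% + 0.75% district = 10.5% → £7.35105
Poetry collection £21.92: books → 8.75% + 2.25% district = 11% → £2.4112
Throat lozenges £3.36: OTC medicine → 10% + 2.5% district = 12.5% → £0.42
Snow pants £60.01: apparel → 4.5% + 0% district = 4.5% → £2.70045
Subtotal = £604.42; unrounded tax = £55.4307 → £55.43; total due = £659.85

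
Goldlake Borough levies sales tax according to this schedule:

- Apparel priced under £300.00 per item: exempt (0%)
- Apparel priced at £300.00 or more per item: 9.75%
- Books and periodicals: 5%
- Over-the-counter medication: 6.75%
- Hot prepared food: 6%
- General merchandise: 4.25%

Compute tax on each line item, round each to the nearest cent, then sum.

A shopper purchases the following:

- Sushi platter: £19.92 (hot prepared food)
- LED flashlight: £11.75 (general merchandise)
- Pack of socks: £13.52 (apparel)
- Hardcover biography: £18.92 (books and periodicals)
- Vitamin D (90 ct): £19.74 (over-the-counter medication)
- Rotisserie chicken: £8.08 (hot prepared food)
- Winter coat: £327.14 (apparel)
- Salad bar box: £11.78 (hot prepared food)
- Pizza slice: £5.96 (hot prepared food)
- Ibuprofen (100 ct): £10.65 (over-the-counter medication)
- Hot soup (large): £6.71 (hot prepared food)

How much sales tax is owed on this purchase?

Sushi platter £19.92: hot prepared food → 6% → £1.20
LED flashlight £11.75: general merchandise → 4.25% → £0.50
Pack of socks £13.52: apparel, under £300.00 → 0% → £0.00
Hardcover biography £18.92: books and periodicals → 5% → £0.95
Vitamin D (90 ct) £19.74: over-the-counter medication → 6.75% → £1.33
Rotisserie chicken £8.08: hot prepared food → 6% → £0.48
Winter coat £327.14: apparel, £300.00 or more → 9.75% → £31.90
Salad bar box £11.78: hot prepared food → 6% → £0.71
Pizza slice £5.96: hot prepared food → 6% → £0.36
Ibuprofen (100 ct) £10.65: over-the-counter medication → 6.75% → £0.72
Hot soup (large) £6.71: hot prepared food → 6% → £0.40
Total tax = £1.20 + £0.50 + £0.95 + £1.33 + £0.48 + £31.90 + £0.71 + £0.36 + £0.72 + £0.40 = £38.55

£38.55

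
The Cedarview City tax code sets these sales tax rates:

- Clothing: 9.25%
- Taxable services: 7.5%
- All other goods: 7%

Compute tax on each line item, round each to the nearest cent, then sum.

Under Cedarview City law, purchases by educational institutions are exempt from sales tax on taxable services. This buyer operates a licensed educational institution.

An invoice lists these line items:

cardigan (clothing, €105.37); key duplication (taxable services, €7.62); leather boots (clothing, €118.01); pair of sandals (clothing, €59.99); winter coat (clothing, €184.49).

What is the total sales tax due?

€43.29

Cardigan €105.37: clothing → 9.25% → €9.75
Key duplication €7.62: taxable services, buyer-exempt → 0% → €0.00
Leather boots €118.01: clothing → 9.25% → €10.92
Pair of sandals €59.99: clothing → 9.25% → €5.55
Winter coat €184.49: clothing → 9.25% → €17.07
Total tax = €9.75 + €10.92 + €5.55 + €17.07 = €43.29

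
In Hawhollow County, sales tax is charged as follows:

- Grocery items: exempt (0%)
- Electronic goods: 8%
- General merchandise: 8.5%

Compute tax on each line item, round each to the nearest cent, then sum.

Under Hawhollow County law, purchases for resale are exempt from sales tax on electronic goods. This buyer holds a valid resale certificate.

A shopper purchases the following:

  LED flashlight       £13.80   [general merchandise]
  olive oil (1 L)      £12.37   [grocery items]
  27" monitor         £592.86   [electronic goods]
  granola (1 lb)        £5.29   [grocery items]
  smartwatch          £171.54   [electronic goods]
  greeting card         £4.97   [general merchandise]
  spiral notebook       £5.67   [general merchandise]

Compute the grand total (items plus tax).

£808.57

LED flashlight £13.80: general merchandise → 8.5% → £1.17
Olive oil (1 L) £12.37: grocery items → 0% → £0.00
27" monitor £592.86: electronic goods, buyer-exempt → 0% → £0.00
Granola (1 lb) £5.29: grocery items → 0% → £0.00
Smartwatch £171.54: electronic goods, buyer-exempt → 0% → £0.00
Greeting card £4.97: general merchandise → 8.5% → £0.42
Spiral notebook £5.67: general merchandise → 8.5% → £0.48
Subtotal = £806.50; tax = £2.07; total due = £808.57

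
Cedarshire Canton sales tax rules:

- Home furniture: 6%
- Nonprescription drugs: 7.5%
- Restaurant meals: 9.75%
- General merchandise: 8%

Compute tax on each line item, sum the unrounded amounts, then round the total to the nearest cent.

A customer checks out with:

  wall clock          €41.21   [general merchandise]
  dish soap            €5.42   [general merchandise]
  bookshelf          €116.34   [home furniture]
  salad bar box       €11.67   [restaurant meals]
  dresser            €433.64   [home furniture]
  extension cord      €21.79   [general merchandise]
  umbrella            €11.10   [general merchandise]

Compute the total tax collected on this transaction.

Wall clock €41.21: general merchandise → 8% → €3.2968
Dish soap €5.42: general merchandise → 8% → €0.4336
Bookshelf €116.34: home furniture → 6% → €6.9804
Salad bar box €11.67: restaurant meals → 9.75% → €1.137825
Dresser €433.64: home furniture → 6% → €26.0184
Extension cord €21.79: general merchandise → 8% → €1.7432
Umbrella €11.10: general merchandise → 8% → €0.888
Unrounded tax sum = €40.498225 → €40.50

€40.50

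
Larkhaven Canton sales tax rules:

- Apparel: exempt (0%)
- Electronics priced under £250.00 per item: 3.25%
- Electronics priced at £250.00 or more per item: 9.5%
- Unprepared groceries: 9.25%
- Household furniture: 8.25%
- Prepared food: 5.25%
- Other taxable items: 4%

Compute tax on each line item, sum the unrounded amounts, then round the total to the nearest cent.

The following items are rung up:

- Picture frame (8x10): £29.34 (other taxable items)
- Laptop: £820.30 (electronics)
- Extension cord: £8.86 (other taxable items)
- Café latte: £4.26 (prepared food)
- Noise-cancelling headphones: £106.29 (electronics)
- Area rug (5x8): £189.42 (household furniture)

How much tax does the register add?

Picture frame (8x10) £29.34: other taxable items → 4% → £1.1736
Laptop £820.30: electronics, £250.00 or more → 9.5% → £77.9285
Extension cord £8.86: other taxable items → 4% → £0.3544
Café latte £4.26: prepared food → 5.25% → £0.22365
Noise-cancelling headphones £106.29: electronics, under £250.00 → 3.25% → £3.454425
Area rug (5x8) £189.42: household furniture → 8.25% → £15.62715
Unrounded tax sum = £98.761725 → £98.76

£98.76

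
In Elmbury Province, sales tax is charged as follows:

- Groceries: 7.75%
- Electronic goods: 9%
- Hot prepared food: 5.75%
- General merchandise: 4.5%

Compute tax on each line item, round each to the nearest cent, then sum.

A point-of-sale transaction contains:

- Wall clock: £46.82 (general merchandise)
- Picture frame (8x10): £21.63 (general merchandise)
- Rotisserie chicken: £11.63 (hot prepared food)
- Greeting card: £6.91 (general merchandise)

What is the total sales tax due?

£4.06

Wall clock £46.82: general merchandise → 4.5% → £2.11
Picture frame (8x10) £21.63: general merchandise → 4.5% → £0.97
Rotisserie chicken £11.63: hot prepared food → 5.75% → £0.67
Greeting card £6.91: general merchandise → 4.5% → £0.31
Total tax = £2.11 + £0.97 + £0.67 + £0.31 = £4.06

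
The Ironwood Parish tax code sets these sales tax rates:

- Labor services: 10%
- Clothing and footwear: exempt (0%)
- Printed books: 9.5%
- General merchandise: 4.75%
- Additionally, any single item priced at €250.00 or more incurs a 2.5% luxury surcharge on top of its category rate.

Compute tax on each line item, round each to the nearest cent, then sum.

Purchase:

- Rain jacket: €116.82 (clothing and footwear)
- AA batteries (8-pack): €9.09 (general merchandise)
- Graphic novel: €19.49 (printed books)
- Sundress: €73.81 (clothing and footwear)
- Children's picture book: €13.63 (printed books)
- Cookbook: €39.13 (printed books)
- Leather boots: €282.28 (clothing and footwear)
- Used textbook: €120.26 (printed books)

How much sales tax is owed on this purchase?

€25.77

Rain jacket €116.82: clothing and footwear → 0% → €0.00
AA batteries (8-pack) €9.09: general merchandise → 4.75% → €0.43
Graphic novel €19.49: printed books → 9.5% → €1.85
Sundress €73.81: clothing and footwear → 0% → €0.00
Children's picture book €13.63: printed books → 9.5% → €1.29
Cookbook €39.13: printed books → 9.5% → €3.72
Leather boots €282.28: clothing and footwear → 0% + 2.5% surcharge = 2.5% → €7.06
Used textbook €120.26: printed books → 9.5% → €11.42
Total tax = €0.43 + €1.85 + €1.29 + €3.72 + €7.06 + €11.42 = €25.77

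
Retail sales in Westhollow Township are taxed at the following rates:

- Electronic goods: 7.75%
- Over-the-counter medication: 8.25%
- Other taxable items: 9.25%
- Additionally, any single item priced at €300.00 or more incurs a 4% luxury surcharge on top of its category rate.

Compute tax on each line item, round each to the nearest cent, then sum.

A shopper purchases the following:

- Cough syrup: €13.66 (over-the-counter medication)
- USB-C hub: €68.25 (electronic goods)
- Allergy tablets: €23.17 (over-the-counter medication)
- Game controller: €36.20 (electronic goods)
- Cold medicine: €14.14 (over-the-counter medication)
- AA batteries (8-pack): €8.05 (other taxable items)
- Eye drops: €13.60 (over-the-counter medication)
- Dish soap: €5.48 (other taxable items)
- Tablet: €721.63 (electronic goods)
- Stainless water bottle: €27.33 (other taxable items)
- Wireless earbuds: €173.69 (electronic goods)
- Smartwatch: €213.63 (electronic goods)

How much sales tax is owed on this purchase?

€132.02

Cough syrup €13.66: over-the-counter medication → 8.25% → €1.13
USB-C hub €68.25: electronic goods → 7.75% → €5.29
Allergy tablets €23.17: over-the-counter medication → 8.25% → €1.91
Game controller €36.20: electronic goods → 7.75% → €2.81
Cold medicine €14.14: over-the-counter medication → 8.25% → €1.17
AA batteries (8-pack) €8.05: other taxable items → 9.25% → €0.74
Eye drops €13.60: over-the-counter medication → 8.25% → €1.12
Dish soap €5.48: other taxable items → 9.25% → €0.51
Tablet €721.63: electronic goods → 7.75% + 4% surcharge = 11.75% → €84.79
Stainless water bottle €27.33: other taxable items → 9.25% → €2.53
Wireless earbuds €173.69: electronic goods → 7.75% → €13.46
Smartwatch €213.63: electronic goods → 7.75% → €16.56
Total tax = €1.13 + €5.29 + €1.91 + €2.81 + €1.17 + €0.74 + €1.12 + €0.51 + €84.79 + €2.53 + €13.46 + €16.56 = €132.02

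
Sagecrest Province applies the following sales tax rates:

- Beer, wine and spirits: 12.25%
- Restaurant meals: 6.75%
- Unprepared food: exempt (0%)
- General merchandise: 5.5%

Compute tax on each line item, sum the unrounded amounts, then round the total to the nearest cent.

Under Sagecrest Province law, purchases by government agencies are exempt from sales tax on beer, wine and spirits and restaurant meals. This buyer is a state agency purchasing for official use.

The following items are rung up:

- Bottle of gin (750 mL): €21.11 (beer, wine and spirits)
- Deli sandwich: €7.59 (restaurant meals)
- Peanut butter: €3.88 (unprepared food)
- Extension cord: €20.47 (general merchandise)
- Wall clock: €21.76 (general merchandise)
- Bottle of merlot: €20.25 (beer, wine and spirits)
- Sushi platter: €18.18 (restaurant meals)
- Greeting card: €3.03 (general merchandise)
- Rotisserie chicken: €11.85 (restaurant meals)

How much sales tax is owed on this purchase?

€2.49

Bottle of gin (750 mL) €21.11: beer, wine and spirits, buyer-exempt → 0% → €0.00
Deli sandwich €7.59: restaurant meals, buyer-exempt → 0% → €0.00
Peanut butter €3.88: unprepared food → 0% → €0.00
Extension cord €20.47: general merchandise → 5.5% → €1.12585
Wall clock €21.76: general merchandise → 5.5% → €1.1968
Bottle of merlot €20.25: beer, wine and spirits, buyer-exempt → 0% → €0.00
Sushi platter €18.18: restaurant meals, buyer-exempt → 0% → €0.00
Greeting card €3.03: general merchandise → 5.5% → €0.16665
Rotisserie chicken €11.85: restaurant meals, buyer-exempt → 0% → €0.00
Unrounded tax sum = €2.4893 → €2.49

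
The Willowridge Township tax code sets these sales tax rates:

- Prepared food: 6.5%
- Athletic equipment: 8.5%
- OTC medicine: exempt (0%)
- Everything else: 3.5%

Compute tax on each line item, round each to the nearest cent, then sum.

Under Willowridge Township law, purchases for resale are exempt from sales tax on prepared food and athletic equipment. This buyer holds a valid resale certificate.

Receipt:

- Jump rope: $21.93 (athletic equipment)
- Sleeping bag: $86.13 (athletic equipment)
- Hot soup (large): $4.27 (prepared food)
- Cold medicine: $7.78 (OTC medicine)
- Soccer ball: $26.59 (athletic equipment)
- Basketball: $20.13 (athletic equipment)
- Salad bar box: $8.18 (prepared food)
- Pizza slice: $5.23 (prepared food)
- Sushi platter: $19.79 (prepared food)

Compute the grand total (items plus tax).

Jump rope $21.93: athletic equipment, buyer-exempt → 0% → $0.00
Sleeping bag $86.13: athletic equipment, buyer-exempt → 0% → $0.00
Hot soup (large) $4.27: prepared food, buyer-exempt → 0% → $0.00
Cold medicine $7.78: OTC medicine → 0% → $0.00
Soccer ball $26.59: athletic equipment, buyer-exempt → 0% → $0.00
Basketball $20.13: athletic equipment, buyer-exempt → 0% → $0.00
Salad bar box $8.18: prepared food, buyer-exempt → 0% → $0.00
Pizza slice $5.23: prepared food, buyer-exempt → 0% → $0.00
Sushi platter $19.79: prepared food, buyer-exempt → 0% → $0.00
Subtotal = $200.03; tax = $0.00; total due = $200.03

$200.03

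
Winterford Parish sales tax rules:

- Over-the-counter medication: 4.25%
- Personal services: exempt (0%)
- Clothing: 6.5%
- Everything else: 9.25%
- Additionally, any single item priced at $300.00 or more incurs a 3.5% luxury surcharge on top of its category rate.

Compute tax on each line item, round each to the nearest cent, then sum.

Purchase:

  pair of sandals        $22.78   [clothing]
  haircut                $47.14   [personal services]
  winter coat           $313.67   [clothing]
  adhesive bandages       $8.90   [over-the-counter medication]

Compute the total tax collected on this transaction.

$33.23

Pair of sandals $22.78: clothing → 6.5% → $1.48
Haircut $47.14: personal services → 0% → $0.00
Winter coat $313.67: clothing → 6.5% + 3.5% surcharge = 10% → $31.37
Adhesive bandages $8.90: over-the-counter medication → 4.25% → $0.38
Total tax = $1.48 + $31.37 + $0.38 = $33.23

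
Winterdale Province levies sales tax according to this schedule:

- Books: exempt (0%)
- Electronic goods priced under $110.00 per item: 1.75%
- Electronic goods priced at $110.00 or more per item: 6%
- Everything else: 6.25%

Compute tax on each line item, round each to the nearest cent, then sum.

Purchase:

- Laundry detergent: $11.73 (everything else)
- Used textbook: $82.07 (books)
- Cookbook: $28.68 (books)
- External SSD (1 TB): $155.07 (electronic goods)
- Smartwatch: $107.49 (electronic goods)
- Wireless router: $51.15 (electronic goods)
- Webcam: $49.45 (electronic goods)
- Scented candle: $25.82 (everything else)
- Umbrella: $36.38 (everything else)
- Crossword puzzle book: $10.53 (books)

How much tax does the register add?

$17.56

Laundry detergent $11.73: everything else → 6.25% → $0.73
Used textbook $82.07: books → 0% → $0.00
Cookbook $28.68: books → 0% → $0.00
External SSD (1 TB) $155.07: electronic goods, $110.00 or more → 6% → $9.30
Smartwatch $107.49: electronic goods, under $110.00 → 1.75% → $1.88
Wireless router $51.15: electronic goods, under $110.00 → 1.75% → $0.90
Webcam $49.45: electronic goods, under $110.00 → 1.75% → $0.87
Scented candle $25.82: everything else → 6.25% → $1.61
Umbrella $36.38: everything else → 6.25% → $2.27
Crossword puzzle book $10.53: books → 0% → $0.00
Total tax = $0.73 + $9.30 + $1.88 + $0.90 + $0.87 + $1.61 + $2.27 = $17.56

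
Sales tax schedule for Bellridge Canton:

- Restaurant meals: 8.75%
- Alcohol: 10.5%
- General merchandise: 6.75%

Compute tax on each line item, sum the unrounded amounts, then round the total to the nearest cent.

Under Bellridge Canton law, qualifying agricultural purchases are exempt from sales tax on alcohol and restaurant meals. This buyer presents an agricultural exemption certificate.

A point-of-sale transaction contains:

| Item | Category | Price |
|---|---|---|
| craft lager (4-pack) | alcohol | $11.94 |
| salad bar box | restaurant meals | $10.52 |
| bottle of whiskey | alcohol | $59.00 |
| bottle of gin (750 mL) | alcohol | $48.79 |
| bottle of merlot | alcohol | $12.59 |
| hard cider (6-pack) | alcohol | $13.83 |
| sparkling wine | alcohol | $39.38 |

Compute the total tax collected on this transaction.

$0.00

Craft lager (4-pack) $11.94: alcohol, buyer-exempt → 0% → $0.00
Salad bar box $10.52: restaurant meals, buyer-exempt → 0% → $0.00
Bottle of whiskey $59.00: alcohol, buyer-exempt → 0% → $0.00
Bottle of gin (750 mL) $48.79: alcohol, buyer-exempt → 0% → $0.00
Bottle of merlot $12.59: alcohol, buyer-exempt → 0% → $0.00
Hard cider (6-pack) $13.83: alcohol, buyer-exempt → 0% → $0.00
Sparkling wine $39.38: alcohol, buyer-exempt → 0% → $0.00
Unrounded tax sum = $0.00 → $0.00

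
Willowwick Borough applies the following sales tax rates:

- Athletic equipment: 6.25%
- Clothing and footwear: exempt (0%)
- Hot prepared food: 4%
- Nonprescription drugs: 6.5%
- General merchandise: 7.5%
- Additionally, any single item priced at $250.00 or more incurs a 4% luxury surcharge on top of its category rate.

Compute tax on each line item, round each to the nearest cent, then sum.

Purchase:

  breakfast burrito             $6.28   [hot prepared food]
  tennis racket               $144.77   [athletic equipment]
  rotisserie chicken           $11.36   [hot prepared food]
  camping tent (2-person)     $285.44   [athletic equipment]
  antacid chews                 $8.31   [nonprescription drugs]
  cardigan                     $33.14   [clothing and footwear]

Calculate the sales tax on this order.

Breakfast burrito $6.28: hot prepared food → 4% → $0.25
Tennis racket $144.77: athletic equipment → 6.25% → $9.05
Rotisserie chicken $11.36: hot prepared food → 4% → $0.45
Camping tent (2-person) $285.44: athletic equipment → 6.25% + 4% surcharge = 10.25% → $29.26
Antacid chews $8.31: nonprescription drugs → 6.5% → $0.54
Cardigan $33.14: clothing and footwear → 0% → $0.00
Total tax = $0.25 + $9.05 + $0.45 + $29.26 + $0.54 = $39.55

$39.55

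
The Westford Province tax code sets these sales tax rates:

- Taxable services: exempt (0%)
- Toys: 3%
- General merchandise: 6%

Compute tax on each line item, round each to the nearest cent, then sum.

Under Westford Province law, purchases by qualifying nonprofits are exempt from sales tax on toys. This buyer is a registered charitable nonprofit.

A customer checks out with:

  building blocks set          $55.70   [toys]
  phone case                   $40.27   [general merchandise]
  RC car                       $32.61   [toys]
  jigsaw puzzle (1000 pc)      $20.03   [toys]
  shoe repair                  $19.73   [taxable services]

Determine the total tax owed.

Building blocks set $55.70: toys, buyer-exempt → 0% → $0.00
Phone case $40.27: general merchandise → 6% → $2.42
RC car $32.61: toys, buyer-exempt → 0% → $0.00
Jigsaw puzzle (1000 pc) $20.03: toys, buyer-exempt → 0% → $0.00
Shoe repair $19.73: taxable services → 0% → $0.00
Total tax = $2.42

$2.42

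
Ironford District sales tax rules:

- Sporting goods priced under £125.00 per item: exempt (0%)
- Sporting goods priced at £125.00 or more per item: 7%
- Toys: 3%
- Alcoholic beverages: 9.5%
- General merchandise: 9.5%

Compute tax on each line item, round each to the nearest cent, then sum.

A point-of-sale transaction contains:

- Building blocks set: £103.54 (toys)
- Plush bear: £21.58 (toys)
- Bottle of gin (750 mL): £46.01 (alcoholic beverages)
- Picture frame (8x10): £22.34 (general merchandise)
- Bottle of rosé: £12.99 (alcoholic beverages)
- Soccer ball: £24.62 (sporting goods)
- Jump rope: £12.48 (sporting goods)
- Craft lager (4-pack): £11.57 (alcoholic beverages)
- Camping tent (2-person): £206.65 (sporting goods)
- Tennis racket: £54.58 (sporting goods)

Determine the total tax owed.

Building blocks set £103.54: toys → 3% → £3.11
Plush bear £21.58: toys → 3% → £0.65
Bottle of gin (750 mL) £46.01: alcoholic beverages → 9.5% → £4.37
Picture frame (8x10) £22.34: general merchandise → 9.5% → £2.12
Bottle of rosé £12.99: alcoholic beverages → 9.5% → £1.23
Soccer ball £24.62: sporting goods, under £125.00 → 0% → £0.00
Jump rope £12.48: sporting goods, under £125.00 → 0% → £0.00
Craft lager (4-pack) £11.57: alcoholic beverages → 9.5% → £1.10
Camping tent (2-person) £206.65: sporting goods, £125.00 or more → 7% → £14.47
Tennis racket £54.58: sporting goods, under £125.00 → 0% → £0.00
Total tax = £3.11 + £0.65 + £4.37 + £2.12 + £1.23 + £1.10 + £14.47 = £27.05

£27.05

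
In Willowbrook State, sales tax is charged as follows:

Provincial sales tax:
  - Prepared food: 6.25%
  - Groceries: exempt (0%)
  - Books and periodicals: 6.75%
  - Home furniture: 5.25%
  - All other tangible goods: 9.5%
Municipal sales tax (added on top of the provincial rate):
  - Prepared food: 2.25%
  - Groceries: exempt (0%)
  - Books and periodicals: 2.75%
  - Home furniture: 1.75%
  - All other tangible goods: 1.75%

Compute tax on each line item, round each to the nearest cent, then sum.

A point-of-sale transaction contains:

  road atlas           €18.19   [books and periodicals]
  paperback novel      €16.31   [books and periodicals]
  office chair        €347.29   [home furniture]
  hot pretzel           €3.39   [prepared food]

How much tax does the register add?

Road atlas €18.19: books and periodicals → 6.75% + 2.75% municipal = 9.5% → €1.73
Paperback novel €16.31: books and periodicals → 6.75% + 2.75% municipal = 9.5% → €1.55
Office chair €347.29: home furniture → 5.25% + 1.75% municipal = 7% → €24.31
Hot pretzel €3.39: prepared food → 6.25% + 2.25% municipal = 8.5% → €0.29
Total tax = €1.73 + €1.55 + €24.31 + €0.29 = €27.88

€27.88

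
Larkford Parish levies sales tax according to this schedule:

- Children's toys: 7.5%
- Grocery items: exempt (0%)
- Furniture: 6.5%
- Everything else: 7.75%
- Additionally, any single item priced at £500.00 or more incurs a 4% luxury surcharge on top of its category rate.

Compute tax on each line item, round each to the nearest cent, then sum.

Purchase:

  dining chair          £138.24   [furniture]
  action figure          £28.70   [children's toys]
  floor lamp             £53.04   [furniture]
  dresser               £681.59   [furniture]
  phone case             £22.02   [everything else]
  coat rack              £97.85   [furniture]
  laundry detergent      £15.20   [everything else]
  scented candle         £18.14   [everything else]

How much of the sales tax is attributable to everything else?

£4.30

Phone case £22.02: everything else → 7.75% → £1.71
Laundry detergent £15.20: everything else → 7.75% → £1.18
Scented candle £18.14: everything else → 7.75% → £1.41
Tax on everything else = £1.71 + £1.18 + £1.41 = £4.30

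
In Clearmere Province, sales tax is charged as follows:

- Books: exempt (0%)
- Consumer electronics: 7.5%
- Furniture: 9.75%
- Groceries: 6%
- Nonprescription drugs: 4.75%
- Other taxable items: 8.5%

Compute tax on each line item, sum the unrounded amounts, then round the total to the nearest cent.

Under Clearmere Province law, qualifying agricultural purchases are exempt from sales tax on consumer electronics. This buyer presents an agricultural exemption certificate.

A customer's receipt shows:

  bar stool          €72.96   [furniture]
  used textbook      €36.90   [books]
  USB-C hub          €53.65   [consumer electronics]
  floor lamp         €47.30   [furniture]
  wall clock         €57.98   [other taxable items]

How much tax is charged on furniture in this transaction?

Bar stool €72.96: furniture → 9.75% → €7.1136
Floor lamp €47.30: furniture → 9.75% → €4.61175
Tax on furniture: unrounded sum = €11.72535 → €11.73

€11.73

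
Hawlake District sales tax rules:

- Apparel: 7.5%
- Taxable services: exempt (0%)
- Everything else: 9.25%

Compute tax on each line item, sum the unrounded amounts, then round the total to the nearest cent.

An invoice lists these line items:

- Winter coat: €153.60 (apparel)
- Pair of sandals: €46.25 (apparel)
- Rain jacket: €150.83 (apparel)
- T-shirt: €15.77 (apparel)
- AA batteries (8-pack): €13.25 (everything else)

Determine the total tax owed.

€28.71

Winter coat €153.60: apparel → 7.5% → €11.52
Pair of sandals €46.25: apparel → 7.5% → €3.46875
Rain jacket €150.83: apparel → 7.5% → €11.31225
T-shirt €15.77: apparel → 7.5% → €1.18275
AA batteries (8-pack) €13.25: everything else → 9.25% → €1.225625
Unrounded tax sum = €28.709375 → €28.71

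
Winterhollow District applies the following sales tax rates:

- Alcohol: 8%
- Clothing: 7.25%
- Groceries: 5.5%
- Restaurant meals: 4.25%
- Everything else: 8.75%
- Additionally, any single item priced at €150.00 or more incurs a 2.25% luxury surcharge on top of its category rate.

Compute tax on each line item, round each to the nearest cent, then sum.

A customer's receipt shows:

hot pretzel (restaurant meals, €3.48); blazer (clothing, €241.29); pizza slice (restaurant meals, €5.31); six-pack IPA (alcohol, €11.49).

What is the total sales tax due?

€24.22

Hot pretzel €3.48: restaurant meals → 4.25% → €0.15
Blazer €241.29: clothing → 7.25% + 2.25% surcharge = 9.5% → €22.92
Pizza slice €5.31: restaurant meals → 4.25% → €0.23
Six-pack IPA €11.49: alcohol → 8% → €0.92
Total tax = €0.15 + €22.92 + €0.23 + €0.92 = €24.22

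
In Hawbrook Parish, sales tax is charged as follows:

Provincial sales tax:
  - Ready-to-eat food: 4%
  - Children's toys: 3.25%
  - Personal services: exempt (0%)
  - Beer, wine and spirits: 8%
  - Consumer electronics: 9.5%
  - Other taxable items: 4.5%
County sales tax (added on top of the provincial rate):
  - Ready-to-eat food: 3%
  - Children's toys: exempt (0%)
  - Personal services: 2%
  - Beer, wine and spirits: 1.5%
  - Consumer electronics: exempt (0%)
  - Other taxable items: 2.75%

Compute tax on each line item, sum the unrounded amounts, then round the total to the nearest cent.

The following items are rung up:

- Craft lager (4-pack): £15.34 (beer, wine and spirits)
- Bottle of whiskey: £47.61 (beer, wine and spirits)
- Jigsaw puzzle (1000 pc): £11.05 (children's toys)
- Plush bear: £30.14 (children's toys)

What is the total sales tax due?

Craft lager (4-pack) £15.34: beer, wine and spirits → 8% + 1.5% county = 9.5% → £1.4573
Bottle of whiskey £47.61: beer, wine and spirits → 8% + 1.5% county = 9.5% → £4.52295
Jigsaw puzzle (1000 pc) £11.05: children's toys → 3.25% + 0% county = 3.25% → £0.359125
Plush bear £30.14: children's toys → 3.25% + 0% county = 3.25% → £0.97955
Unrounded tax sum = £7.318925 → £7.32

£7.32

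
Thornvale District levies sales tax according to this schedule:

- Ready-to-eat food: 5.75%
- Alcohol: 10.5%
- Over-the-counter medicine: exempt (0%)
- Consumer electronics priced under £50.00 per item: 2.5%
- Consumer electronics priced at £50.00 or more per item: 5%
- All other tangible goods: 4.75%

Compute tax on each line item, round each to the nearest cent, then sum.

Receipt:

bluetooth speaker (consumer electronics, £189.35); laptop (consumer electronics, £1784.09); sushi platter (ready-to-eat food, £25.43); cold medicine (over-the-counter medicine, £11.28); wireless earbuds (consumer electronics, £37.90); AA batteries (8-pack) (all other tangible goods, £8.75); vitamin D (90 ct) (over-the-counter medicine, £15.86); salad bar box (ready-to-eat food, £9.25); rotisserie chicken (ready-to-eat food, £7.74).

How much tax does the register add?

Bluetooth speaker £189.35: consumer electronics, £50.00 or more → 5% → £9.47
Laptop £1784.09: consumer electronics, £50.00 or more → 5% → £89.20
Sushi platter £25.43: ready-to-eat food → 5.75% → £1.46
Cold medicine £11.28: over-the-counter medicine → 0% → £0.00
Wireless earbuds £37.90: consumer electronics, under £50.00 → 2.5% → £0.95
AA batteries (8-pack) £8.75: all other tangible goods → 4.75% → £0.42
Vitamin D (90 ct) £15.86: over-the-counter medicine → 0% → £0.00
Salad bar box £9.25: ready-to-eat food → 5.75% → £0.53
Rotisserie chicken £7.74: ready-to-eat food → 5.75% → £0.45
Total tax = £9.47 + £89.20 + £1.46 + £0.95 + £0.42 + £0.53 + £0.45 = £102.48

£102.48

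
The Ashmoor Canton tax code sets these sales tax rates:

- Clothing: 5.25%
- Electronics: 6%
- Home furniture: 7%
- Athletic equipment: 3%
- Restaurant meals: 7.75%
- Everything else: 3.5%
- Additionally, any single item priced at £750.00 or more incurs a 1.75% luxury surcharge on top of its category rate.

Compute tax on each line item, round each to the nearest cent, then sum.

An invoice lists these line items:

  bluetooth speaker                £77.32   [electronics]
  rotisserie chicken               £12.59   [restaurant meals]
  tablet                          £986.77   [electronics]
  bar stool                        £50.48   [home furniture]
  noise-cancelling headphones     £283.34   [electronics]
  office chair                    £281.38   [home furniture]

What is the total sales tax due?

£122.32

Bluetooth speaker £77.32: electronics → 6% → £4.64
Rotisserie chicken £12.59: restaurant meals → 7.75% → £0.98
Tablet £986.77: electronics → 6% + 1.75% surcharge = 7.75% → £76.47
Bar stool £50.48: home furniture → 7% → £3.53
Noise-cancelling headphones £283.34: electronics → 6% → £17.00
Office chair £281.38: home furniture → 7% → £19.70
Total tax = £4.64 + £0.98 + £76.47 + £3.53 + £17.00 + £19.70 = £122.32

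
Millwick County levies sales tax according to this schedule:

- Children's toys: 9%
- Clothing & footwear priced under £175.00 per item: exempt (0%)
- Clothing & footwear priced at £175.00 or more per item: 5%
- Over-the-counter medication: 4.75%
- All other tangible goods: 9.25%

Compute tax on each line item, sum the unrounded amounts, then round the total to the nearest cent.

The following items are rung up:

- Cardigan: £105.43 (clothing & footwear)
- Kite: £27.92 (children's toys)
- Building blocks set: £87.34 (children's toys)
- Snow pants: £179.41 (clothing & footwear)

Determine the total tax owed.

Cardigan £105.43: clothing & footwear, under £175.00 → 0% → £0.00
Kite £27.92: children's toys → 9% → £2.5128
Building blocks set £87.34: children's toys → 9% → £7.8606
Snow pants £179.41: clothing & footwear, £175.00 or more → 5% → £8.9705
Unrounded tax sum = £19.3439 → £19.34

£19.34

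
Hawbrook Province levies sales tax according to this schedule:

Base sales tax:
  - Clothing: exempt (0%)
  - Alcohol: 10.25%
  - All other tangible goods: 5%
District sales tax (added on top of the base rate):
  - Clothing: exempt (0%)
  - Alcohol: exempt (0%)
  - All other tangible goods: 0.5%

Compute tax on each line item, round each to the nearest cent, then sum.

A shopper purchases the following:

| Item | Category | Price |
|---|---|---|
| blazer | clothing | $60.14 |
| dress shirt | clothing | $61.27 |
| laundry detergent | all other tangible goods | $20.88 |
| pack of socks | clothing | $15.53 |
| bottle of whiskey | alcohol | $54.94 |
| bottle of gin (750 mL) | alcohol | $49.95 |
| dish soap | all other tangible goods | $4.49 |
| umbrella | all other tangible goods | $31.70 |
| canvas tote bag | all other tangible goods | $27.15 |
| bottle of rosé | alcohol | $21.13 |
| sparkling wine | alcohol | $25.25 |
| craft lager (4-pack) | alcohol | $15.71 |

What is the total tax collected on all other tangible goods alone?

Laundry detergent $20.88: all other tangible goods → 5% + 0.5% district = 5.5% → $1.15
Dish soap $4.49: all other tangible goods → 5% + 0.5% district = 5.5% → $0.25
Umbrella $31.70: all other tangible goods → 5% + 0.5% district = 5.5% → $1.74
Canvas tote bag $27.15: all other tangible goods → 5% + 0.5% district = 5.5% → $1.49
Tax on all other tangible goods = $1.15 + $0.25 + $1.74 + $1.49 = $4.63

$4.63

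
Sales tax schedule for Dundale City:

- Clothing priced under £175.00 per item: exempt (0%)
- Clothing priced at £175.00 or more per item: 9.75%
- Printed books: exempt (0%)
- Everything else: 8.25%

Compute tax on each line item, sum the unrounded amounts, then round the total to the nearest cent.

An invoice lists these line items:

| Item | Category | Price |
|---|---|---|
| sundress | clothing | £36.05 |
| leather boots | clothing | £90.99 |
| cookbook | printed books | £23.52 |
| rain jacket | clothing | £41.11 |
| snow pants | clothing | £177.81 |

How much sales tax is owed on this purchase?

£17.34

Sundress £36.05: clothing, under £175.00 → 0% → £0.00
Leather boots £90.99: clothing, under £175.00 → 0% → £0.00
Cookbook £23.52: printed books → 0% → £0.00
Rain jacket £41.11: clothing, under £175.00 → 0% → £0.00
Snow pants £177.81: clothing, £175.00 or more → 9.75% → £17.336475
Unrounded tax sum = £17.336475 → £17.34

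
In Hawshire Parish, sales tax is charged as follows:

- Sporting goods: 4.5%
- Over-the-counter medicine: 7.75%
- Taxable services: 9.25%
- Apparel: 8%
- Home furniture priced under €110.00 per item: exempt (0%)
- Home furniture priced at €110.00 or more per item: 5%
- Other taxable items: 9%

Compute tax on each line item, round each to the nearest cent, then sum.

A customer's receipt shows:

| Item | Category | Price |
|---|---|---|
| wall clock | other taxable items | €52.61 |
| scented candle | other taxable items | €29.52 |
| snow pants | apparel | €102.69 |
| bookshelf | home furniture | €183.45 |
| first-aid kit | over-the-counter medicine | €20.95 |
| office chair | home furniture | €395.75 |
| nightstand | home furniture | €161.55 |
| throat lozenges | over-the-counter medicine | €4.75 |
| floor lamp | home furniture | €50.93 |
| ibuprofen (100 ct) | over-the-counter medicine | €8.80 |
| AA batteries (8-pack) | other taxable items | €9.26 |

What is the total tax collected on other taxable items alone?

€8.22

Wall clock €52.61: other taxable items → 9% → €4.73
Scented candle €29.52: other taxable items → 9% → €2.66
AA batteries (8-pack) €9.26: other taxable items → 9% → €0.83
Tax on other taxable items = €4.73 + €2.66 + €0.83 = €8.22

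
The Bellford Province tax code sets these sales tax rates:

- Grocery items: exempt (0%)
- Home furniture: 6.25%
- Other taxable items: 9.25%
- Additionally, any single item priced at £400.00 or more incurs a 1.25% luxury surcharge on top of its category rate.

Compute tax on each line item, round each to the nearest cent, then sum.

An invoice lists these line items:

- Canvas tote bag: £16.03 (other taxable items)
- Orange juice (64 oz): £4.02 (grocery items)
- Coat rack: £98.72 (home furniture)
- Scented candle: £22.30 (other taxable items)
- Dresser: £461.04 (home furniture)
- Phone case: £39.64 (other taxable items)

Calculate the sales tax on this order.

Canvas tote bag £16.03: other taxable items → 9.25% → £1.48
Orange juice (64 oz) £4.02: grocery items → 0% → £0.00
Coat rack £98.72: home furniture → 6.25% → £6.17
Scented candle £22.30: other taxable items → 9.25% → £2.06
Dresser £461.04: home furniture → 6.25% + 1.25% surcharge = 7.5% → £34.58
Phone case £39.64: other taxable items → 9.25% → £3.67
Total tax = £1.48 + £6.17 + £2.06 + £34.58 + £3.67 = £47.96

£47.96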